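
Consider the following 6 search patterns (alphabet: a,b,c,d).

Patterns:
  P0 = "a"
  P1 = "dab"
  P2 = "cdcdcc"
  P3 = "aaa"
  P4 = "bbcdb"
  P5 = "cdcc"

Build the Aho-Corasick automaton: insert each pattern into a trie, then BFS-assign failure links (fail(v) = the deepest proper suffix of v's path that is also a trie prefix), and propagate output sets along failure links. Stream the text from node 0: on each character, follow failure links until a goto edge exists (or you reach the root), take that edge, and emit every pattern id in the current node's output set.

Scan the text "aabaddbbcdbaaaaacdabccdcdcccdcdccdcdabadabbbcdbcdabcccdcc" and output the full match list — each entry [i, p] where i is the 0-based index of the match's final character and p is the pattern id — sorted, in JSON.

Build automaton:
Trie (insert patterns):
  n0 'ε': a→1 b→13 c→5 d→2
  n1 'a': a→11  [P0 ends]
  n2 'd': a→3
  n3 'da': b→4
  n4 'dab': ·  [P1 ends]
  n5 'c': d→6
  n6 'cd': c→7
  n7 'cdc': c→18 d→8
  n8 'cdcd': c→9
  n9 'cdcdc': c→10
  n10 'cdcdcc': ·  [P2 ends]
  n11 'aa': a→12
  n12 'aaa': ·  [P3 ends]
  n13 'b': b→14
  n14 'bb': c→15
  n15 'bbc': d→16
  n16 'bbcd': b→17
  n17 'bbcdb': ·  [P4 ends]
  n18 'cdcc': ·  [P5 ends]

BFS fail/out derivation:
  n1('a'): parent n0 fail=0; on 'a' 0 → fail=0;  out {0}∪∅={0}
  n2('d'): parent n0 fail=0; on 'd' 0 → fail=0;  out ∅∪∅=∅
  n5('c'): parent n0 fail=0; on 'c' 0 → fail=0;  out ∅∪∅=∅
  n13('b'): parent n0 fail=0; on 'b' 0 → fail=0;  out ∅∪∅=∅
  n3('da'): parent n2 fail=0; on 'a' 0 → fail=1;  out ∅∪{0}={0}
  n6('cd'): parent n5 fail=0; on 'd' 0 → fail=2;  out ∅∪∅=∅
  n11('aa'): parent n1 fail=0; on 'a' 0 → fail=1;  out ∅∪{0}={0}
  n14('bb'): parent n13 fail=0; on 'b' 0 → fail=13;  out ∅∪∅=∅
  n4('dab'): parent n3 fail=1; on 'b' 1→0 → fail=13;  out {1}∪∅={1}
  n7('cdc'): parent n6 fail=2; on 'c' 2→0 → fail=5;  out ∅∪∅=∅
  n12('aaa'): parent n11 fail=1; on 'a' 1 → fail=11;  out {3}∪{0}={0,3}
  n15('bbc'): parent n14 fail=13; on 'c' 13→0 → fail=5;  out ∅∪∅=∅
  n8('cdcd'): parent n7 fail=5; on 'd' 5 → fail=6;  out ∅∪∅=∅
  n16('bbcd'): parent n15 fail=5; on 'd' 5 → fail=6;  out ∅∪∅=∅
  n18('cdcc'): parent n7 fail=5; on 'c' 5→0 → fail=5;  out {5}∪∅={5}
  n9('cdcdc'): parent n8 fail=6; on 'c' 6 → fail=7;  out ∅∪∅=∅
  n17('bbcdb'): parent n16 fail=6; on 'b' 6→2→0 → fail=13;  out {4}∪∅={4}
  n10('cdcdcc'): parent n9 fail=7; on 'c' 7 → fail=18;  out {2}∪{5}={2,5}

Text stream:
pos 0 'a': at 1  ** P0@[0:0]
pos 1 'a': at 11  ** P0@[1:1]
pos 2 'b': at 13 (fail-walked)
pos 3 'a': at 1 (fail-walked)  ** P0@[3:3]
pos 4 'd': at 2 (fail-walked)
pos 5 'd': at 2 (fail-walked)
pos 6 'b': at 13 (fail-walked)
pos 7 'b': at 14
pos 8 'c': at 15
pos 9 'd': at 16
pos 10 'b': at 17  ** P4@[6:10]
pos 11 'a': at 1 (fail-walked)  ** P0@[11:11]
pos 12 'a': at 11  ** P0@[12:12]
pos 13 'a': at 12  ** P0@[13:13],P3@[11:13]
pos 14 'a': at 12 (fail-walked)  ** P0@[14:14],P3@[12:14]
pos 15 'a': at 12 (fail-walked)  ** P0@[15:15],P3@[13:15]
pos 16 'c': at 5 (fail-walked)
pos 17 'd': at 6
pos 18 'a': at 3 (fail-walked)  ** P0@[18:18]
pos 19 'b': at 4  ** P1@[17:19]
pos 20 'c': at 5 (fail-walked)
pos 21 'c': at 5 (fail-walked)
pos 22 'd': at 6
pos 23 'c': at 7
pos 24 'd': at 8
pos 25 'c': at 9
pos 26 'c': at 10  ** P2@[21:26],P5@[23:26]
pos 27 'c': at 5 (fail-walked)
pos 28 'd': at 6
pos 29 'c': at 7
pos 30 'd': at 8
pos 31 'c': at 9
pos 32 'c': at 10  ** P2@[27:32],P5@[29:32]
pos 33 'd': at 6 (fail-walked)
pos 34 'c': at 7
pos 35 'd': at 8
pos 36 'a': at 3 (fail-walked)  ** P0@[36:36]
pos 37 'b': at 4  ** P1@[35:37]
pos 38 'a': at 1 (fail-walked)  ** P0@[38:38]
pos 39 'd': at 2 (fail-walked)
pos 40 'a': at 3  ** P0@[40:40]
pos 41 'b': at 4  ** P1@[39:41]
pos 42 'b': at 14 (fail-walked)
pos 43 'b': at 14 (fail-walked)
pos 44 'c': at 15
pos 45 'd': at 16
pos 46 'b': at 17  ** P4@[42:46]
pos 47 'c': at 5 (fail-walked)
pos 48 'd': at 6
pos 49 'a': at 3 (fail-walked)  ** P0@[49:49]
pos 50 'b': at 4  ** P1@[48:50]
pos 51 'c': at 5 (fail-walked)
pos 52 'c': at 5 (fail-walked)
pos 53 'c': at 5 (fail-walked)
pos 54 'd': at 6
pos 55 'c': at 7
pos 56 'c': at 18  ** P5@[53:56]

Result: [[0,0],[1,0],[3,0],[10,4],[11,0],[12,0],[13,0],[13,3],[14,0],[14,3],[15,0],[15,3],[18,0],[19,1],[26,2],[26,5],[32,2],[32,5],[36,0],[37,1],[38,0],[40,0],[41,1],[46,4],[49,0],[50,1],[56,5]]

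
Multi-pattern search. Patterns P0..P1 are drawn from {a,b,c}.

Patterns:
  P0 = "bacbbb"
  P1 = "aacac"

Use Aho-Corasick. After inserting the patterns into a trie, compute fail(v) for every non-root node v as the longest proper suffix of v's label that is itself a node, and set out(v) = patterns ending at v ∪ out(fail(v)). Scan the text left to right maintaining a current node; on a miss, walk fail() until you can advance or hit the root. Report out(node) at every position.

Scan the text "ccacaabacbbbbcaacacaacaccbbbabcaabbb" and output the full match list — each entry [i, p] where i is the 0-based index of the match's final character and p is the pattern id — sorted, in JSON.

Build automaton:
Trie nodes:
  n0 'ε': a→7 b→1
  n1 'b': a→2
  n2 'ba': c→3
  n3 'bac': b→4
  n4 'bacb': b→5
  n5 'bacbb': b→6
  n6 'bacbbb': ·  ←P0
  n7 'a': a→8
  n8 'aa': c→9
  n9 'aac': a→10
  n10 'aaca': c→11
  n11 'aacac': ·  ←P1

BFS fail/out derivation:
  fail(1) 'b': from fail(0)=0 chase 'b': 0 ⇒ 0;  out=∅∪out(0)=∅
  fail(7) 'a': from fail(0)=0 chase 'a': 0 ⇒ 0;  out=∅∪out(0)=∅
  fail(2) 'ba': from fail(1)=0 chase 'a': 0 ⇒ 7;  out=∅∪out(7)=∅
  fail(8) 'aa': from fail(7)=0 chase 'a': 0 ⇒ 7;  out=∅∪out(7)=∅
  fail(3) 'bac': from fail(2)=7 chase 'c': 7→0 ⇒ 0;  out=∅∪out(0)=∅
  fail(9) 'aac': from fail(8)=7 chase 'c': 7→0 ⇒ 0;  out=∅∪out(0)=∅
  fail(4) 'bacb': from fail(3)=0 chase 'b': 0 ⇒ 1;  out=∅∪out(1)=∅
  fail(10) 'aaca': from fail(9)=0 chase 'a': 0 ⇒ 7;  out=∅∪out(7)=∅
  fail(5) 'bacbb': from fail(4)=1 chase 'b': 1→0 ⇒ 1;  out=∅∪out(1)=∅
  fail(11) 'aacac': from fail(10)=7 chase 'c': 7→0 ⇒ 0;  out={1}∪out(0)={1}
  fail(6) 'bacbbb': from fail(5)=1 chase 'b': 1→0 ⇒ 1;  out={0}∪out(1)={0}

Scan:
i=0 'c': node 0→0
i=1 'c': node 0→0
i=2 'a': node 0→7
i=3 'c': node 7→0 ·f
i=4 'a': node 0→7
i=5 'a': node 7→8
i=6 'b': node 8→1 ·f
i=7 'a': node 1→2
i=8 'c': node 2→3
i=9 'b': node 3→4
i=10 'b': node 4→5
i=11 'b': node 5→6  emit P0@[6:11]
i=12 'b': node 6→1 ·f
i=13 'c': node 1→0 ·f
i=14 'a': node 0→7
i=15 'a': node 7→8
i=16 'c': node 8→9
i=17 'a': node 9→10
i=18 'c': node 10→11  emit P1@[14:18]
i=19 'a': node 11→7 ·f
i=20 'a': node 7→8
i=21 'c': node 8→9
i=22 'a': node 9→10
i=23 'c': node 10→11  emit P1@[19:23]
i=24 'c': node 11→0 ·f
i=25 'b': node 0→1
i=26 'b': node 1→1 ·f
i=27 'b': node 1→1 ·f
i=28 'a': node 1→2
i=29 'b': node 2→1 ·f
i=30 'c': node 1→0 ·f
i=31 'a': node 0→7
i=32 'a': node 7→8
i=33 'b': node 8→1 ·f
i=34 'b': node 1→1 ·f
i=35 'b': node 1→1 ·f

Result: [[11,0],[18,1],[23,1]]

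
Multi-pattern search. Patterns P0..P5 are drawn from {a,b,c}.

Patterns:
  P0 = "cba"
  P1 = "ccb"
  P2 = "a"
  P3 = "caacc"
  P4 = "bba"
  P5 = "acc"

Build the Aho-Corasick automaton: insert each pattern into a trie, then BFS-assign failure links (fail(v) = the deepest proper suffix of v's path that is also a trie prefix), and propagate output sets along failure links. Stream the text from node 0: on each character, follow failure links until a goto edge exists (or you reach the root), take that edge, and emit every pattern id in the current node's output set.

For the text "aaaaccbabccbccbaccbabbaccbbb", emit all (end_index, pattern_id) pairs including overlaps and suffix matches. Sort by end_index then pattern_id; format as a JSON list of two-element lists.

Build:
Trie (insert patterns):
  n0 'ε': a→6 b→11 c→1
  n1 'c': a→7 b→2 c→4
  n2 'cb': a→3
  n3 'cba': ·  ←P0
  n4 'cc': b→5
  n5 'ccb': ·  ←P1
  n6 'a': c→14  ←P2
  n7 'ca': a→8
  n8 'caa': c→9
  n9 'caac': c→10
  n10 'caacc': ·  ←P3
  n11 'b': b→12
  n12 'bb': a→13
  n13 'bba': ·  ←P4
  n14 'ac': c→15
  n15 'acc': ·  ←P5

Failure links (BFS by depth):
  fail(1) 'c': from fail(0)=0 chase 'c': 0 ⇒ 0;  out=∅∪out(0)=∅
  fail(6) 'a': from fail(0)=0 chase 'a': 0 ⇒ 0;  out={2}∪out(0)={2}
  fail(11) 'b': from fail(0)=0 chase 'b': 0 ⇒ 0;  out=∅∪out(0)=∅
  fail(2) 'cb': from fail(1)=0 chase 'b': 0 ⇒ 11;  out=∅∪out(11)=∅
  fail(4) 'cc': from fail(1)=0 chase 'c': 0 ⇒ 1;  out=∅∪out(1)=∅
  fail(7) 'ca': from fail(1)=0 chase 'a': 0 ⇒ 6;  out=∅∪out(6)={2}
  fail(12) 'bb': from fail(11)=0 chase 'b': 0 ⇒ 11;  out=∅∪out(11)=∅
  fail(14) 'ac': from fail(6)=0 chase 'c': 0 ⇒ 1;  out=∅∪out(1)=∅
  fail(3) 'cba': from fail(2)=11 chase 'a': 11→0 ⇒ 6;  out={0}∪out(6)={0,2}
  fail(5) 'ccb': from fail(4)=1 chase 'b': 1 ⇒ 2;  out={1}∪out(2)={1}
  fail(8) 'caa': from fail(7)=6 chase 'a': 6→0 ⇒ 6;  out=∅∪out(6)={2}
  fail(13) 'bba': from fail(12)=11 chase 'a': 11→0 ⇒ 6;  out={4}∪out(6)={2,4}
  fail(15) 'acc': from fail(14)=1 chase 'c': 1 ⇒ 4;  out={5}∪out(4)={5}
  fail(9) 'caac': from fail(8)=6 chase 'c': 6 ⇒ 14;  out=∅∪out(14)=∅
  fail(10) 'caacc': from fail(9)=14 chase 'c': 14 ⇒ 15;  out={3}∪out(15)={3,5}

Text stream:
[0] read 'a'  n0⇒n6  → match P2@[0:0]
[1] read 'a'  n6⇒n6 ·f  → match P2@[1:1]
[2] read 'a'  n6⇒n6 ·f  → match P2@[2:2]
[3] read 'a'  n6⇒n6 ·f  → match P2@[3:3]
[4] read 'c'  n6⇒n14
[5] read 'c'  n14⇒n15  → match P5@[3:5]
[6] read 'b'  n15⇒n5 ·f  → match P1@[4:6]
[7] read 'a'  n5⇒n3 ·f  → match P0@[5:7],P2@[7:7]
[8] read 'b'  n3⇒n11 ·f
[9] read 'c'  n11⇒n1 ·f
[10] read 'c'  n1⇒n4
[11] read 'b'  n4⇒n5  → match P1@[9:11]
[12] read 'c'  n5⇒n1 ·f
[13] read 'c'  n1⇒n4
[14] read 'b'  n4⇒n5  → match P1@[12:14]
[15] read 'a'  n5⇒n3 ·f  → match P0@[13:15],P2@[15:15]
[16] read 'c'  n3⇒n14 ·f
[17] read 'c'  n14⇒n15  → match P5@[15:17]
[18] read 'b'  n15⇒n5 ·f  → match P1@[16:18]
[19] read 'a'  n5⇒n3 ·f  → match P0@[17:19],P2@[19:19]
[20] read 'b'  n3⇒n11 ·f
[21] read 'b'  n11⇒n12
[22] read 'a'  n12⇒n13  → match P2@[22:22],P4@[20:22]
[23] read 'c'  n13⇒n14 ·f
[24] read 'c'  n14⇒n15  → match P5@[22:24]
[25] read 'b'  n15⇒n5 ·f  → match P1@[23:25]
[26] read 'b'  n5⇒n12 ·f
[27] read 'b'  n12⇒n12 ·f

Matches: [[0,2],[1,2],[2,2],[3,2],[5,5],[6,1],[7,0],[7,2],[11,1],[14,1],[15,0],[15,2],[17,5],[18,1],[19,0],[19,2],[22,2],[22,4],[24,5],[25,1]]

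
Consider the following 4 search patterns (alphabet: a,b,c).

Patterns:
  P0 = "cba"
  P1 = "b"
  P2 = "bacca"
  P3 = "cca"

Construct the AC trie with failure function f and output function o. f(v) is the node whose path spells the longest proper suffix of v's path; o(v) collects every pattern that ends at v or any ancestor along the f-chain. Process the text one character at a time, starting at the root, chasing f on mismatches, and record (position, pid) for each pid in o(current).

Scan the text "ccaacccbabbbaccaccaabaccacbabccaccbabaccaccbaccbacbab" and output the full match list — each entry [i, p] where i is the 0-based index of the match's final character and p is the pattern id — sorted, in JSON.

Construct AC machine:
Trie nodes:
  n0 'ε': b→4 c→1
  n1 'c': b→2 c→9
  n2 'cb': a→3
  n3 'cba': ·  ←P0
  n4 'b': a→5  ←P1
  n5 'ba': c→6
  n6 'bac': c→7
  n7 'bacc': a→8
  n8 'bacca': ·  ←P2
  n9 'cc': a→10
  n10 'cca': ·  ←P3

Failure links (BFS by depth):
  n1('c'): parent n0 fail=0; on 'c' 0 → fail=0;  out ∅∪∅=∅
  n4('b'): parent n0 fail=0; on 'b' 0 → fail=0;  out {1}∪∅={1}
  n2('cb'): parent n1 fail=0; on 'b' 0 → fail=4;  out ∅∪{1}={1}
  n5('ba'): parent n4 fail=0; on 'a' 0 → fail=0;  out ∅∪∅=∅
  n9('cc'): parent n1 fail=0; on 'c' 0 → fail=1;  out ∅∪∅=∅
  n3('cba'): parent n2 fail=4; on 'a' 4 → fail=5;  out {0}∪∅={0}
  n6('bac'): parent n5 fail=0; on 'c' 0 → fail=1;  out ∅∪∅=∅
  n10('cca'): parent n9 fail=1; on 'a' 1→0 → fail=0;  out {3}∪∅={3}
  n7('bacc'): parent n6 fail=1; on 'c' 1 → fail=9;  out ∅∪∅=∅
  n8('bacca'): parent n7 fail=9; on 'a' 9 → fail=10;  out {2}∪{3}={2,3}

Run:
pos 0 'c': at 1
pos 1 'c': at 9
pos 2 'a': at 10  ** P3@[0:2]
pos 3 'a': at 0 (fail-walked)
pos 4 'c': at 1
pos 5 'c': at 9
pos 6 'c': at 9 (fail-walked)
pos 7 'b': at 2 (fail-walked)  ** P1@[7:7]
pos 8 'a': at 3  ** P0@[6:8]
pos 9 'b': at 4 (fail-walked)  ** P1@[9:9]
pos 10 'b': at 4 (fail-walked)  ** P1@[10:10]
pos 11 'b': at 4 (fail-walked)  ** P1@[11:11]
pos 12 'a': at 5
pos 13 'c': at 6
pos 14 'c': at 7
pos 15 'a': at 8  ** P2@[11:15],P3@[13:15]
pos 16 'c': at 1 (fail-walked)
pos 17 'c': at 9
pos 18 'a': at 10  ** P3@[16:18]
pos 19 'a': at 0 (fail-walked)
pos 20 'b': at 4  ** P1@[20:20]
pos 21 'a': at 5
pos 22 'c': at 6
pos 23 'c': at 7
pos 24 'a': at 8  ** P2@[20:24],P3@[22:24]
pos 25 'c': at 1 (fail-walked)
pos 26 'b': at 2  ** P1@[26:26]
pos 27 'a': at 3  ** P0@[25:27]
pos 28 'b': at 4 (fail-walked)  ** P1@[28:28]
pos 29 'c': at 1 (fail-walked)
pos 30 'c': at 9
pos 31 'a': at 10  ** P3@[29:31]
pos 32 'c': at 1 (fail-walked)
pos 33 'c': at 9
pos 34 'b': at 2 (fail-walked)  ** P1@[34:34]
pos 35 'a': at 3  ** P0@[33:35]
pos 36 'b': at 4 (fail-walked)  ** P1@[36:36]
pos 37 'a': at 5
pos 38 'c': at 6
pos 39 'c': at 7
pos 40 'a': at 8  ** P2@[36:40],P3@[38:40]
pos 41 'c': at 1 (fail-walked)
pos 42 'c': at 9
pos 43 'b': at 2 (fail-walked)  ** P1@[43:43]
pos 44 'a': at 3  ** P0@[42:44]
pos 45 'c': at 6 (fail-walked)
pos 46 'c': at 7
pos 47 'b': at 2 (fail-walked)  ** P1@[47:47]
pos 48 'a': at 3  ** P0@[46:48]
pos 49 'c': at 6 (fail-walked)
pos 50 'b': at 2 (fail-walked)  ** P1@[50:50]
pos 51 'a': at 3  ** P0@[49:51]
pos 52 'b': at 4 (fail-walked)  ** P1@[52:52]

Matches: [[2,3],[7,1],[8,0],[9,1],[10,1],[11,1],[15,2],[15,3],[18,3],[20,1],[24,2],[24,3],[26,1],[27,0],[28,1],[31,3],[34,1],[35,0],[36,1],[40,2],[40,3],[43,1],[44,0],[47,1],[48,0],[50,1],[51,0],[52,1]]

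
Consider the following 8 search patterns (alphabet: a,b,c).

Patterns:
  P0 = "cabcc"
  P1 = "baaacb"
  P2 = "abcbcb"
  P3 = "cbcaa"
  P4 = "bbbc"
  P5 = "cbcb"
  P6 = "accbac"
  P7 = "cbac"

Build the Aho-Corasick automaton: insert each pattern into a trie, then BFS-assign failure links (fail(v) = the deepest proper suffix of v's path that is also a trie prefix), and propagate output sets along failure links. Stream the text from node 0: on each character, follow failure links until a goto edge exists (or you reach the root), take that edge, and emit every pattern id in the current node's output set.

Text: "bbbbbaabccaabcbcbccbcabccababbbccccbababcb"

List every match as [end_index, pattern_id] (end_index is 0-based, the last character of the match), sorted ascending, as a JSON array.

Build:
Trie (insert patterns):
  n0 'ε': a→12 b→6 c→1
  n1 'c': a→2 b→18
  n2 'ca': b→3
  n3 'cab': c→4
  n4 'cabc': c→5
  n5 'cabcc': ·  [P0 ends]
  n6 'b': a→7 b→22
  n7 'ba': a→8
  n8 'baa': a→9
  n9 'baaa': c→10
  n10 'baaac': b→11
  n11 'baaacb': ·  [P1 ends]
  n12 'a': b→13 c→26
  n13 'ab': c→14
  n14 'abc': b→15
  n15 'abcb': c→16
  n16 'abcbc': b→17
  n17 'abcbcb': ·  [P2 ends]
  n18 'cb': a→31 c→19
  n19 'cbc': a→20 b→25
  n20 'cbca': a→21
  n21 'cbcaa': ·  [P3 ends]
  n22 'bb': b→23
  n23 'bbb': c→24
  n24 'bbbc': ·  [P4 ends]
  n25 'cbcb': ·  [P5 ends]
  n26 'ac': c→27
  n27 'acc': b→28
  n28 'accb': a→29
  n29 'accba': c→30
  n30 'accbac': ·  [P6 ends]
  n31 'cba': c→32
  n32 'cbac': ·  [P7 ends]

Failure links (BFS by depth):
  n1('c'): parent n0 fail=0; on 'c' 0 → fail=0;  out ∅∪∅=∅
  n6('b'): parent n0 fail=0; on 'b' 0 → fail=0;  out ∅∪∅=∅
  n12('a'): parent n0 fail=0; on 'a' 0 → fail=0;  out ∅∪∅=∅
  n2('ca'): parent n1 fail=0; on 'a' 0 → fail=12;  out ∅∪∅=∅
  n7('ba'): parent n6 fail=0; on 'a' 0 → fail=12;  out ∅∪∅=∅
  n13('ab'): parent n12 fail=0; on 'b' 0 → fail=6;  out ∅∪∅=∅
  n18('cb'): parent n1 fail=0; on 'b' 0 → fail=6;  out ∅∪∅=∅
  n22('bb'): parent n6 fail=0; on 'b' 0 → fail=6;  out ∅∪∅=∅
  n26('ac'): parent n12 fail=0; on 'c' 0 → fail=1;  out ∅∪∅=∅
  n3('cab'): parent n2 fail=12; on 'b' 12 → fail=13;  out ∅∪∅=∅
  n8('baa'): parent n7 fail=12; on 'a' 12→0 → fail=12;  out ∅∪∅=∅
  n14('abc'): parent n13 fail=6; on 'c' 6→0 → fail=1;  out ∅∪∅=∅
  n19('cbc'): parent n18 fail=6; on 'c' 6→0 → fail=1;  out ∅∪∅=∅
  n23('bbb'): parent n22 fail=6; on 'b' 6 → fail=22;  out ∅∪∅=∅
  n27('acc'): parent n26 fail=1; on 'c' 1→0 → fail=1;  out ∅∪∅=∅
  n31('cba'): parent n18 fail=6; on 'a' 6 → fail=7;  out ∅∪∅=∅
  n4('cabc'): parent n3 fail=13; on 'c' 13 → fail=14;  out ∅∪∅=∅
  n9('baaa'): parent n8 fail=12; on 'a' 12→0 → fail=12;  out ∅∪∅=∅
  n15('abcb'): parent n14 fail=1; on 'b' 1 → fail=18;  out ∅∪∅=∅
  n20('cbca'): parent n19 fail=1; on 'a' 1 → fail=2;  out ∅∪∅=∅
  n24('bbbc'): parent n23 fail=22; on 'c' 22→6→0 → fail=1;  out {4}∪∅={4}
  n25('cbcb'): parent n19 fail=1; on 'b' 1 → fail=18;  out {5}∪∅={5}
  n28('accb'): parent n27 fail=1; on 'b' 1 → fail=18;  out ∅∪∅=∅
  n32('cbac'): parent n31 fail=7; on 'c' 7→12 → fail=26;  out {7}∪∅={7}
  n5('cabcc'): parent n4 fail=14; on 'c' 14→1→0 → fail=1;  out {0}∪∅={0}
  n10('baaac'): parent n9 fail=12; on 'c' 12 → fail=26;  out ∅∪∅=∅
  n16('abcbc'): parent n15 fail=18; on 'c' 18 → fail=19;  out ∅∪∅=∅
  n21('cbcaa'): parent n20 fail=2; on 'a' 2→12→0 → fail=12;  out {3}∪∅={3}
  n29('accba'): parent n28 fail=18; on 'a' 18 → fail=31;  out ∅∪∅=∅
  n11('baaacb'): parent n10 fail=26; on 'b' 26→1 → fail=18;  out {1}∪∅={1}
  n17('abcbcb'): parent n16 fail=19; on 'b' 19 → fail=25;  out {2}∪{5}={2,5}
  n30('accbac'): parent n29 fail=31; on 'c' 31 → fail=32;  out {6}∪{7}={6,7}

Scan:
pos 0 'b': at 6
pos 1 'b': at 22
pos 2 'b': at 23
pos 3 'b': at 23 ·f
pos 4 'b': at 23 ·f
pos 5 'a': at 7 ·f
pos 6 'a': at 8
pos 7 'b': at 13 ·f
pos 8 'c': at 14
pos 9 'c': at 1 ·f
pos 10 'a': at 2
pos 11 'a': at 12 ·f
pos 12 'b': at 13
pos 13 'c': at 14
pos 14 'b': at 15
pos 15 'c': at 16
pos 16 'b': at 17  ** P2@[11:16],P5@[13:16]
pos 17 'c': at 19 ·f
pos 18 'c': at 1 ·f
pos 19 'b': at 18
pos 20 'c': at 19
pos 21 'a': at 20
pos 22 'b': at 3 ·f
pos 23 'c': at 4
pos 24 'c': at 5  ** P0@[20:24]
pos 25 'a': at 2 ·f
pos 26 'b': at 3
pos 27 'a': at 7 ·f
pos 28 'b': at 13 ·f
pos 29 'b': at 22 ·f
pos 30 'b': at 23
pos 31 'c': at 24  ** P4@[28:31]
pos 32 'c': at 1 ·f
pos 33 'c': at 1 ·f
pos 34 'c': at 1 ·f
pos 35 'b': at 18
pos 36 'a': at 31
pos 37 'b': at 13 ·f
pos 38 'a': at 7 ·f
pos 39 'b': at 13 ·f
pos 40 'c': at 14
pos 41 'b': at 15

Matches: [[16,2],[16,5],[24,0],[31,4]]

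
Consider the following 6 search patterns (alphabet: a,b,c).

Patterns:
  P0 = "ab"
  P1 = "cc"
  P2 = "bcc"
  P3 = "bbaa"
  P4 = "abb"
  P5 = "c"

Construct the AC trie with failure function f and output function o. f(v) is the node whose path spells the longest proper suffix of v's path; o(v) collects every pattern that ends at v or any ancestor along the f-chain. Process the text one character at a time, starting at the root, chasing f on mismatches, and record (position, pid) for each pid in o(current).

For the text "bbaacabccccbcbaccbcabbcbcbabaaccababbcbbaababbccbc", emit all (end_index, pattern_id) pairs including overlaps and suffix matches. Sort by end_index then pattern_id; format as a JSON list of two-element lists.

Build:
Trie (insert patterns):
  n0 'ε': a→1 b→5 c→3
  n1 'a': b→2
  n2 'ab': b→11  [P0 ends]
  n3 'c': c→4  [P5 ends]
  n4 'cc': ·  [P1 ends]
  n5 'b': b→8 c→6
  n6 'bc': c→7
  n7 'bcc': ·  [P2 ends]
  n8 'bb': a→9
  n9 'bba': a→10
  n10 'bbaa': ·  [P3 ends]
  n11 'abb': ·  [P4 ends]

BFS fail/out derivation:
  n1('a'): parent n0 fail=0; on 'a' 0 → fail=0;  out ∅∪∅=∅
  n3('c'): parent n0 fail=0; on 'c' 0 → fail=0;  out {5}∪∅={5}
  n5('b'): parent n0 fail=0; on 'b' 0 → fail=0;  out ∅∪∅=∅
  n2('ab'): parent n1 fail=0; on 'b' 0 → fail=5;  out {0}∪∅={0}
  n4('cc'): parent n3 fail=0; on 'c' 0 → fail=3;  out {1}∪{5}={1,5}
  n6('bc'): parent n5 fail=0; on 'c' 0 → fail=3;  out ∅∪{5}={5}
  n8('bb'): parent n5 fail=0; on 'b' 0 → fail=5;  out ∅∪∅=∅
  n7('bcc'): parent n6 fail=3; on 'c' 3 → fail=4;  out {2}∪{1,5}={1,2,5}
  n9('bba'): parent n8 fail=5; on 'a' 5→0 → fail=1;  out ∅∪∅=∅
  n11('abb'): parent n2 fail=5; on 'b' 5 → fail=8;  out {4}∪∅={4}
  n10('bbaa'): parent n9 fail=1; on 'a' 1→0 → fail=1;  out {3}∪∅={3}

Text stream:
[0] read 'b'  n0⇒n5
[1] read 'b'  n5⇒n8
[2] read 'a'  n8⇒n9
[3] read 'a'  n9⇒n10  ** P3@[0:3]
[4] read 'c'  n10⇒n3 (fail-walked)  ** P5@[4:4]
[5] read 'a'  n3⇒n1 (fail-walked)
[6] read 'b'  n1⇒n2  ** P0@[5:6]
[7] read 'c'  n2⇒n6 (fail-walked)  ** P5@[7:7]
[8] read 'c'  n6⇒n7  ** P1@[7:8],P2@[6:8],P5@[8:8]
[9] read 'c'  n7⇒n4 (fail-walked)  ** P1@[8:9],P5@[9:9]
[10] read 'c'  n4⇒n4 (fail-walked)  ** P1@[9:10],P5@[10:10]
[11] read 'b'  n4⇒n5 (fail-walked)
[12] read 'c'  n5⇒n6  ** P5@[12:12]
[13] read 'b'  n6⇒n5 (fail-walked)
[14] read 'a'  n5⇒n1 (fail-walked)
[15] read 'c'  n1⇒n3 (fail-walked)  ** P5@[15:15]
[16] read 'c'  n3⇒n4  ** P1@[15:16],P5@[16:16]
[17] read 'b'  n4⇒n5 (fail-walked)
[18] read 'c'  n5⇒n6  ** P5@[18:18]
[19] read 'a'  n6⇒n1 (fail-walked)
[20] read 'b'  n1⇒n2  ** P0@[19:20]
[21] read 'b'  n2⇒n11  ** P4@[19:21]
[22] read 'c'  n11⇒n6 (fail-walked)  ** P5@[22:22]
[23] read 'b'  n6⇒n5 (fail-walked)
[24] read 'c'  n5⇒n6  ** P5@[24:24]
[25] read 'b'  n6⇒n5 (fail-walked)
[26] read 'a'  n5⇒n1 (fail-walked)
[27] read 'b'  n1⇒n2  ** P0@[26:27]
[28] read 'a'  n2⇒n1 (fail-walked)
[29] read 'a'  n1⇒n1 (fail-walked)
[30] read 'c'  n1⇒n3 (fail-walked)  ** P5@[30:30]
[31] read 'c'  n3⇒n4  ** P1@[30:31],P5@[31:31]
[32] read 'a'  n4⇒n1 (fail-walked)
[33] read 'b'  n1⇒n2  ** P0@[32:33]
[34] read 'a'  n2⇒n1 (fail-walked)
[35] read 'b'  n1⇒n2  ** P0@[34:35]
[36] read 'b'  n2⇒n11  ** P4@[34:36]
[37] read 'c'  n11⇒n6 (fail-walked)  ** P5@[37:37]
[38] read 'b'  n6⇒n5 (fail-walked)
[39] read 'b'  n5⇒n8
[40] read 'a'  n8⇒n9
[41] read 'a'  n9⇒n10  ** P3@[38:41]
[42] read 'b'  n10⇒n2 (fail-walked)  ** P0@[41:42]
[43] read 'a'  n2⇒n1 (fail-walked)
[44] read 'b'  n1⇒n2  ** P0@[43:44]
[45] read 'b'  n2⇒n11  ** P4@[43:45]
[46] read 'c'  n11⇒n6 (fail-walked)  ** P5@[46:46]
[47] read 'c'  n6⇒n7  ** P1@[46:47],P2@[45:47],P5@[47:47]
[48] read 'b'  n7⇒n5 (fail-walked)
[49] read 'c'  n5⇒n6  ** P5@[49:49]

Matches: [[3,3],[4,5],[6,0],[7,5],[8,1],[8,2],[8,5],[9,1],[9,5],[10,1],[10,5],[12,5],[15,5],[16,1],[16,5],[18,5],[20,0],[21,4],[22,5],[24,5],[27,0],[30,5],[31,1],[31,5],[33,0],[35,0],[36,4],[37,5],[41,3],[42,0],[44,0],[45,4],[46,5],[47,1],[47,2],[47,5],[49,5]]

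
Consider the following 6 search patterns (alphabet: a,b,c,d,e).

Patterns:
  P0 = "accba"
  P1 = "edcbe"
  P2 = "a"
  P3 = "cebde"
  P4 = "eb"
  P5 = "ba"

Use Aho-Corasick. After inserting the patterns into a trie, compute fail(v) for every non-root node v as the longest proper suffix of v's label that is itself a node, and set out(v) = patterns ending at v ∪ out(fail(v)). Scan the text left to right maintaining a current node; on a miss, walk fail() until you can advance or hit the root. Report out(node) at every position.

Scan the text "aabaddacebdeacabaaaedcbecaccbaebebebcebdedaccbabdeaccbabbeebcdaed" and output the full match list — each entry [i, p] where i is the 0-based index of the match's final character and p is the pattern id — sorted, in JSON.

Build automaton:
Trie (insert patterns):
  0='ε' goto a→1 b→17 c→11 e→6
  1='a' goto c→2  [P2 ends]
  2='ac' goto c→3
  3='acc' goto b→4
  4='accb' goto a→5
  5='accba' goto ·  [P0 ends]
  6='e' goto b→16 d→7
  7='ed' goto c→8
  8='edc' goto b→9
  9='edcb' goto e→10
  10='edcbe' goto ·  [P1 ends]
  11='c' goto e→12
  12='ce' goto b→13
  13='ceb' goto d→14
  14='cebd' goto e→15
  15='cebde' goto ·  [P3 ends]
  16='eb' goto ·  [P4 ends]
  17='b' goto a→18
  18='ba' goto ·  [P5 ends]

Failure links (BFS by depth):
  n1('a'): parent n0 fail=0; on 'a' 0 → fail=0;  out {2}∪∅={2}
  n6('e'): parent n0 fail=0; on 'e' 0 → fail=0;  out ∅∪∅=∅
  n11('c'): parent n0 fail=0; on 'c' 0 → fail=0;  out ∅∪∅=∅
  n17('b'): parent n0 fail=0; on 'b' 0 → fail=0;  out ∅∪∅=∅
  n2('ac'): parent n1 fail=0; on 'c' 0 → fail=11;  out ∅∪∅=∅
  n7('ed'): parent n6 fail=0; on 'd' 0 → fail=0;  out ∅∪∅=∅
  n12('ce'): parent n11 fail=0; on 'e' 0 → fail=6;  out ∅∪∅=∅
  n16('eb'): parent n6 fail=0; on 'b' 0 → fail=17;  out {4}∪∅={4}
  n18('ba'): parent n17 fail=0; on 'a' 0 → fail=1;  out {5}∪{2}={2,5}
  n3('acc'): parent n2 fail=11; on 'c' 11→0 → fail=11;  out ∅∪∅=∅
  n8('edc'): parent n7 fail=0; on 'c' 0 → fail=11;  out ∅∪∅=∅
  n13('ceb'): parent n12 fail=6; on 'b' 6 → fail=16;  out ∅∪{4}={4}
  n4('accb'): parent n3 fail=11; on 'b' 11→0 → fail=17;  out ∅∪∅=∅
  n9('edcb'): parent n8 fail=11; on 'b' 11→0 → fail=17;  out ∅∪∅=∅
  n14('cebd'): parent n13 fail=16; on 'd' 16→17→0 → fail=0;  out ∅∪∅=∅
  n5('accba'): parent n4 fail=17; on 'a' 17 → fail=18;  out {0}∪{2,5}={0,2,5}
  n10('edcbe'): parent n9 fail=17; on 'e' 17→0 → fail=6;  out {1}∪∅={1}
  n15('cebde'): parent n14 fail=0; on 'e' 0 → fail=6;  out {3}∪∅={3}

Scan:
[0] read 'a'  n0⇒n1  emit P2@[0:0]
[1] read 'a'  n1⇒n1 (via fail)  emit P2@[1:1]
[2] read 'b'  n1⇒n17 (via fail)
[3] read 'a'  n17⇒n18  emit P2@[3:3],P5@[2:3]
[4] read 'd'  n18⇒n0 (via fail)
[5] read 'd'  n0⇒n0
[6] read 'a'  n0⇒n1  emit P2@[6:6]
[7] read 'c'  n1⇒n2
[8] read 'e'  n2⇒n12 (via fail)
[9] read 'b'  n12⇒n13  emit P4@[8:9]
[10] read 'd'  n13⇒n14
[11] read 'e'  n14⇒n15  emit P3@[7:11]
[12] read 'a'  n15⇒n1 (via fail)  emit P2@[12:12]
[13] read 'c'  n1⇒n2
[14] read 'a'  n2⇒n1 (via fail)  emit P2@[14:14]
[15] read 'b'  n1⇒n17 (via fail)
[16] read 'a'  n17⇒n18  emit P2@[16:16],P5@[15:16]
[17] read 'a'  n18⇒n1 (via fail)  emit P2@[17:17]
[18] read 'a'  n1⇒n1 (via fail)  emit P2@[18:18]
[19] read 'e'  n1⇒n6 (via fail)
[20] read 'd'  n6⇒n7
[21] read 'c'  n7⇒n8
[22] read 'b'  n8⇒n9
[23] read 'e'  n9⇒n10  emit P1@[19:23]
[24] read 'c'  n10⇒n11 (via fail)
[25] read 'a'  n11⇒n1 (via fail)  emit P2@[25:25]
[26] read 'c'  n1⇒n2
[27] read 'c'  n2⇒n3
[28] read 'b'  n3⇒n4
[29] read 'a'  n4⇒n5  emit P0@[25:29],P2@[29:29],P5@[28:29]
[30] read 'e'  n5⇒n6 (via fail)
[31] read 'b'  n6⇒n16  emit P4@[30:31]
[32] read 'e'  n16⇒n6 (via fail)
[33] read 'b'  n6⇒n16  emit P4@[32:33]
[34] read 'e'  n16⇒n6 (via fail)
[35] read 'b'  n6⇒n16  emit P4@[34:35]
[36] read 'c'  n16⇒n11 (via fail)
[37] read 'e'  n11⇒n12
[38] read 'b'  n12⇒n13  emit P4@[37:38]
[39] read 'd'  n13⇒n14
[40] read 'e'  n14⇒n15  emit P3@[36:40]
[41] read 'd'  n15⇒n7 (via fail)
[42] read 'a'  n7⇒n1 (via fail)  emit P2@[42:42]
[43] read 'c'  n1⇒n2
[44] read 'c'  n2⇒n3
[45] read 'b'  n3⇒n4
[46] read 'a'  n4⇒n5  emit P0@[42:46],P2@[46:46],P5@[45:46]
[47] read 'b'  n5⇒n17 (via fail)
[48] read 'd'  n17⇒n0 (via fail)
[49] read 'e'  n0⇒n6
[50] read 'a'  n6⇒n1 (via fail)  emit P2@[50:50]
[51] read 'c'  n1⇒n2
[52] read 'c'  n2⇒n3
[53] read 'b'  n3⇒n4
[54] read 'a'  n4⇒n5  emit P0@[50:54],P2@[54:54],P5@[53:54]
[55] read 'b'  n5⇒n17 (via fail)
[56] read 'b'  n17⇒n17 (via fail)
[57] read 'e'  n17⇒n6 (via fail)
[58] read 'e'  n6⇒n6 (via fail)
[59] read 'b'  n6⇒n16  emit P4@[58:59]
[60] read 'c'  n16⇒n11 (via fail)
[61] read 'd'  n11⇒n0 (via fail)
[62] read 'a'  n0⇒n1  emit P2@[62:62]
[63] read 'e'  n1⇒n6 (via fail)
[64] read 'd'  n6⇒n7

All matches (sorted): [[0,2],[1,2],[3,2],[3,5],[6,2],[9,4],[11,3],[12,2],[14,2],[16,2],[16,5],[17,2],[18,2],[23,1],[25,2],[29,0],[29,2],[29,5],[31,4],[33,4],[35,4],[38,4],[40,3],[42,2],[46,0],[46,2],[46,5],[50,2],[54,0],[54,2],[54,5],[59,4],[62,2]]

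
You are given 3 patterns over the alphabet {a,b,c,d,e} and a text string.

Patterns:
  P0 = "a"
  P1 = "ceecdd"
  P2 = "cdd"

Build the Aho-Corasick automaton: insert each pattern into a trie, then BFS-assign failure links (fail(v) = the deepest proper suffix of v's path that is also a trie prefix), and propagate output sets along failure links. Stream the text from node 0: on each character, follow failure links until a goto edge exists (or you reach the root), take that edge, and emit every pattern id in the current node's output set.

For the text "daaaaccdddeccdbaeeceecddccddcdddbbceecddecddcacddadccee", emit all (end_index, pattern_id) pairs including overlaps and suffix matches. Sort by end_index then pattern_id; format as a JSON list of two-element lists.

Build automaton:
Trie (insert patterns):
  0='ε' goto a→1 c→2
  1='a' goto ·  ←P0
  2='c' goto d→8 e→3
  3='ce' goto e→4
  4='cee' goto c→5
  5='ceec' goto d→6
  6='ceecd' goto d→7
  7='ceecdd' goto ·  ←P1
  8='cd' goto d→9
  9='cdd' goto ·  ←P2

BFS fail/out derivation:
  fail(1) 'a': from fail(0)=0 chase 'a': 0 ⇒ 0;  out={0}∪out(0)={0}
  fail(2) 'c': from fail(0)=0 chase 'c': 0 ⇒ 0;  out=∅∪out(0)=∅
  fail(3) 'ce': from fail(2)=0 chase 'e': 0 ⇒ 0;  out=∅∪out(0)=∅
  fail(8) 'cd': from fail(2)=0 chase 'd': 0 ⇒ 0;  out=∅∪out(0)=∅
  fail(4) 'cee': from fail(3)=0 chase 'e': 0 ⇒ 0;  out=∅∪out(0)=∅
  fail(9) 'cdd': from fail(8)=0 chase 'd': 0 ⇒ 0;  out={2}∪out(0)={2}
  fail(5) 'ceec': from fail(4)=0 chase 'c': 0 ⇒ 2;  out=∅∪out(2)=∅
  fail(6) 'ceecd': from fail(5)=2 chase 'd': 2 ⇒ 8;  out=∅∪out(8)=∅
  fail(7) 'ceecdd': from fail(6)=8 chase 'd': 8 ⇒ 9;  out={1}∪out(9)={1,2}

Text stream:
pos 0 'd': at 0
pos 1 'a': at 1  ** P0@[1:1]
pos 2 'a': at 1 (via fail)  ** P0@[2:2]
pos 3 'a': at 1 (via fail)  ** P0@[3:3]
pos 4 'a': at 1 (via fail)  ** P0@[4:4]
pos 5 'c': at 2 (via fail)
pos 6 'c': at 2 (via fail)
pos 7 'd': at 8
pos 8 'd': at 9  ** P2@[6:8]
pos 9 'd': at 0 (via fail)
pos 10 'e': at 0
pos 11 'c': at 2
pos 12 'c': at 2 (via fail)
pos 13 'd': at 8
pos 14 'b': at 0 (via fail)
pos 15 'a': at 1  ** P0@[15:15]
pos 16 'e': at 0 (via fail)
pos 17 'e': at 0
pos 18 'c': at 2
pos 19 'e': at 3
pos 20 'e': at 4
pos 21 'c': at 5
pos 22 'd': at 6
pos 23 'd': at 7  ** P1@[18:23],P2@[21:23]
pos 24 'c': at 2 (via fail)
pos 25 'c': at 2 (via fail)
pos 26 'd': at 8
pos 27 'd': at 9  ** P2@[25:27]
pos 28 'c': at 2 (via fail)
pos 29 'd': at 8
pos 30 'd': at 9  ** P2@[28:30]
pos 31 'd': at 0 (via fail)
pos 32 'b': at 0
pos 33 'b': at 0
pos 34 'c': at 2
pos 35 'e': at 3
pos 36 'e': at 4
pos 37 'c': at 5
pos 38 'd': at 6
pos 39 'd': at 7  ** P1@[34:39],P2@[37:39]
pos 40 'e': at 0 (via fail)
pos 41 'c': at 2
pos 42 'd': at 8
pos 43 'd': at 9  ** P2@[41:43]
pos 44 'c': at 2 (via fail)
pos 45 'a': at 1 (via fail)  ** P0@[45:45]
pos 46 'c': at 2 (via fail)
pos 47 'd': at 8
pos 48 'd': at 9  ** P2@[46:48]
pos 49 'a': at 1 (via fail)  ** P0@[49:49]
pos 50 'd': at 0 (via fail)
pos 51 'c': at 2
pos 52 'c': at 2 (via fail)
pos 53 'e': at 3
pos 54 'e': at 4

All matches (sorted): [[1,0],[2,0],[3,0],[4,0],[8,2],[15,0],[23,1],[23,2],[27,2],[30,2],[39,1],[39,2],[43,2],[45,0],[48,2],[49,0]]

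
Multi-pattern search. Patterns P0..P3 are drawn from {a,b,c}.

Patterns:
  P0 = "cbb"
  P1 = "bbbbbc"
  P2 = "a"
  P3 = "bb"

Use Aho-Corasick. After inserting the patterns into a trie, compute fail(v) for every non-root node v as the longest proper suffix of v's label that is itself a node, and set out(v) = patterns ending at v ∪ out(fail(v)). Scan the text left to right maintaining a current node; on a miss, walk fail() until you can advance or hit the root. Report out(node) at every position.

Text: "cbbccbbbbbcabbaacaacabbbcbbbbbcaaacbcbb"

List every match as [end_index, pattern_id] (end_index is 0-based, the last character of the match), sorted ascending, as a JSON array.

Build automaton:
Trie nodes:
  0='ε' goto a→10 b→4 c→1
  1='c' goto b→2
  2='cb' goto b→3
  3='cbb' goto ·  [P0 ends]
  4='b' goto b→5
  5='bb' goto b→6  [P3 ends]
  6='bbb' goto b→7
  7='bbbb' goto b→8
  8='bbbbb' goto c→9
  9='bbbbbc' goto ·  [P1 ends]
  10='a' goto ·  [P2 ends]

BFS fail/out derivation:
  n1('c'): parent n0 fail=0; on 'c' 0 → fail=0;  out ∅∪∅=∅
  n4('b'): parent n0 fail=0; on 'b' 0 → fail=0;  out ∅∪∅=∅
  n10('a'): parent n0 fail=0; on 'a' 0 → fail=0;  out {2}∪∅={2}
  n2('cb'): parent n1 fail=0; on 'b' 0 → fail=4;  out ∅∪∅=∅
  n5('bb'): parent n4 fail=0; on 'b' 0 → fail=4;  out {3}∪∅={3}
  n3('cbb'): parent n2 fail=4; on 'b' 4 → fail=5;  out {0}∪{3}={0,3}
  n6('bbb'): parent n5 fail=4; on 'b' 4 → fail=5;  out ∅∪{3}={3}
  n7('bbbb'): parent n6 fail=5; on 'b' 5 → fail=6;  out ∅∪{3}={3}
  n8('bbbbb'): parent n7 fail=6; on 'b' 6 → fail=7;  out ∅∪{3}={3}
  n9('bbbbbc'): parent n8 fail=7; on 'c' 7→6→5→4→0 → fail=1;  out {1}∪∅={1}

Scan:
pos 0 'c': at 1
pos 1 'b': at 2
pos 2 'b': at 3  ** P0@[0:2],P3@[1:2]
pos 3 'c': at 1 (fail-walked)
pos 4 'c': at 1 (fail-walked)
pos 5 'b': at 2
pos 6 'b': at 3  ** P0@[4:6],P3@[5:6]
pos 7 'b': at 6 (fail-walked)  ** P3@[6:7]
pos 8 'b': at 7  ** P3@[7:8]
pos 9 'b': at 8  ** P3@[8:9]
pos 10 'c': at 9  ** P1@[5:10]
pos 11 'a': at 10 (fail-walked)  ** P2@[11:11]
pos 12 'b': at 4 (fail-walked)
pos 13 'b': at 5  ** P3@[12:13]
pos 14 'a': at 10 (fail-walked)  ** P2@[14:14]
pos 15 'a': at 10 (fail-walked)  ** P2@[15:15]
pos 16 'c': at 1 (fail-walked)
pos 17 'a': at 10 (fail-walked)  ** P2@[17:17]
pos 18 'a': at 10 (fail-walked)  ** P2@[18:18]
pos 19 'c': at 1 (fail-walked)
pos 20 'a': at 10 (fail-walked)  ** P2@[20:20]
pos 21 'b': at 4 (fail-walked)
pos 22 'b': at 5  ** P3@[21:22]
pos 23 'b': at 6  ** P3@[22:23]
pos 24 'c': at 1 (fail-walked)
pos 25 'b': at 2
pos 26 'b': at 3  ** P0@[24:26],P3@[25:26]
pos 27 'b': at 6 (fail-walked)  ** P3@[26:27]
pos 28 'b': at 7  ** P3@[27:28]
pos 29 'b': at 8  ** P3@[28:29]
pos 30 'c': at 9  ** P1@[25:30]
pos 31 'a': at 10 (fail-walked)  ** P2@[31:31]
pos 32 'a': at 10 (fail-walked)  ** P2@[32:32]
pos 33 'a': at 10 (fail-walked)  ** P2@[33:33]
pos 34 'c': at 1 (fail-walked)
pos 35 'b': at 2
pos 36 'c': at 1 (fail-walked)
pos 37 'b': at 2
pos 38 'b': at 3  ** P0@[36:38],P3@[37:38]

Matches: [[2,0],[2,3],[6,0],[6,3],[7,3],[8,3],[9,3],[10,1],[11,2],[13,3],[14,2],[15,2],[17,2],[18,2],[20,2],[22,3],[23,3],[26,0],[26,3],[27,3],[28,3],[29,3],[30,1],[31,2],[32,2],[33,2],[38,0],[38,3]]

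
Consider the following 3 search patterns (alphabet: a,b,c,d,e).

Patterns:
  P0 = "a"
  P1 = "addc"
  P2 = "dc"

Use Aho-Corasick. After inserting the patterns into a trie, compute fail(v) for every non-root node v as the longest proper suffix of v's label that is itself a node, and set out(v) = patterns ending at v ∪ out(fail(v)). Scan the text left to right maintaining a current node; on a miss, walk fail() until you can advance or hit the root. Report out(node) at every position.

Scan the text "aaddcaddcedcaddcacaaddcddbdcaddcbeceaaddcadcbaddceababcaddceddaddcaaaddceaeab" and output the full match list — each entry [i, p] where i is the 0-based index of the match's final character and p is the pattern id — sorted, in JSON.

Build automaton:
Trie nodes:
  n0 'ε': a→1 d→5
  n1 'a': d→2  ←P0
  n2 'ad': d→3
  n3 'add': c→4
  n4 'addc': ·  ←P1
  n5 'd': c→6
  n6 'dc': ·  ←P2

BFS fail/out derivation:
  n1('a'): parent n0 fail=0; on 'a' 0 → fail=0;  out {0}∪∅={0}
  n5('d'): parent n0 fail=0; on 'd' 0 → fail=0;  out ∅∪∅=∅
  n2('ad'): parent n1 fail=0; on 'd' 0 → fail=5;  out ∅∪∅=∅
  n6('dc'): parent n5 fail=0; on 'c' 0 → fail=0;  out {2}∪∅={2}
  n3('add'): parent n2 fail=5; on 'd' 5→0 → fail=5;  out ∅∪∅=∅
  n4('addc'): parent n3 fail=5; on 'c' 5 → fail=6;  out {1}∪{2}={1,2}

Run:
pos 0 'a': at 1  ** P0@[0:0]
pos 1 'a': at 1 (via fail)  ** P0@[1:1]
pos 2 'd': at 2
pos 3 'd': at 3
pos 4 'c': at 4  ** P1@[1:4],P2@[3:4]
pos 5 'a': at 1 (via fail)  ** P0@[5:5]
pos 6 'd': at 2
pos 7 'd': at 3
pos 8 'c': at 4  ** P1@[5:8],P2@[7:8]
pos 9 'e': at 0 (via fail)
pos 10 'd': at 5
pos 11 'c': at 6  ** P2@[10:11]
pos 12 'a': at 1 (via fail)  ** P0@[12:12]
pos 13 'd': at 2
pos 14 'd': at 3
pos 15 'c': at 4  ** P1@[12:15],P2@[14:15]
pos 16 'a': at 1 (via fail)  ** P0@[16:16]
pos 17 'c': at 0 (via fail)
pos 18 'a': at 1  ** P0@[18:18]
pos 19 'a': at 1 (via fail)  ** P0@[19:19]
pos 20 'd': at 2
pos 21 'd': at 3
pos 22 'c': at 4  ** P1@[19:22],P2@[21:22]
pos 23 'd': at 5 (via fail)
pos 24 'd': at 5 (via fail)
pos 25 'b': at 0 (via fail)
pos 26 'd': at 5
pos 27 'c': at 6  ** P2@[26:27]
pos 28 'a': at 1 (via fail)  ** P0@[28:28]
pos 29 'd': at 2
pos 30 'd': at 3
pos 31 'c': at 4  ** P1@[28:31],P2@[30:31]
pos 32 'b': at 0 (via fail)
pos 33 'e': at 0
pos 34 'c': at 0
pos 35 'e': at 0
pos 36 'a': at 1  ** P0@[36:36]
pos 37 'a': at 1 (via fail)  ** P0@[37:37]
pos 38 'd': at 2
pos 39 'd': at 3
pos 40 'c': at 4  ** P1@[37:40],P2@[39:40]
pos 41 'a': at 1 (via fail)  ** P0@[41:41]
pos 42 'd': at 2
pos 43 'c': at 6 (via fail)  ** P2@[42:43]
pos 44 'b': at 0 (via fail)
pos 45 'a': at 1  ** P0@[45:45]
pos 46 'd': at 2
pos 47 'd': at 3
pos 48 'c': at 4  ** P1@[45:48],P2@[47:48]
pos 49 'e': at 0 (via fail)
pos 50 'a': at 1  ** P0@[50:50]
pos 51 'b': at 0 (via fail)
pos 52 'a': at 1  ** P0@[52:52]
pos 53 'b': at 0 (via fail)
pos 54 'c': at 0
pos 55 'a': at 1  ** P0@[55:55]
pos 56 'd': at 2
pos 57 'd': at 3
pos 58 'c': at 4  ** P1@[55:58],P2@[57:58]
pos 59 'e': at 0 (via fail)
pos 60 'd': at 5
pos 61 'd': at 5 (via fail)
pos 62 'a': at 1 (via fail)  ** P0@[62:62]
pos 63 'd': at 2
pos 64 'd': at 3
pos 65 'c': at 4  ** P1@[62:65],P2@[64:65]
pos 66 'a': at 1 (via fail)  ** P0@[66:66]
pos 67 'a': at 1 (via fail)  ** P0@[67:67]
pos 68 'a': at 1 (via fail)  ** P0@[68:68]
pos 69 'd': at 2
pos 70 'd': at 3
pos 71 'c': at 4  ** P1@[68:71],P2@[70:71]
pos 72 'e': at 0 (via fail)
pos 73 'a': at 1  ** P0@[73:73]
pos 74 'e': at 0 (via fail)
pos 75 'a': at 1  ** P0@[75:75]
pos 76 'b': at 0 (via fail)

All matches (sorted): [[0,0],[1,0],[4,1],[4,2],[5,0],[8,1],[8,2],[11,2],[12,0],[15,1],[15,2],[16,0],[18,0],[19,0],[22,1],[22,2],[27,2],[28,0],[31,1],[31,2],[36,0],[37,0],[40,1],[40,2],[41,0],[43,2],[45,0],[48,1],[48,2],[50,0],[52,0],[55,0],[58,1],[58,2],[62,0],[65,1],[65,2],[66,0],[67,0],[68,0],[71,1],[71,2],[73,0],[75,0]]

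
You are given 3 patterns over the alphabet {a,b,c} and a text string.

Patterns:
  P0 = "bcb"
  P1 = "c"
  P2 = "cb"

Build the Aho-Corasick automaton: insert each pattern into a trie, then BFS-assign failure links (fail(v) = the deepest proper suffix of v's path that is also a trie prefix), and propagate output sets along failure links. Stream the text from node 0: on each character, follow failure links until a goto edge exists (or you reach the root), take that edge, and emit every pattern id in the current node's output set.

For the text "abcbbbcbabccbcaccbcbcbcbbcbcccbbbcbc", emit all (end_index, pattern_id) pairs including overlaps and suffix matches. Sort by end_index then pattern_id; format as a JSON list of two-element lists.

Build:
Trie nodes:
  n0 'ε': b→1 c→4
  n1 'b': c→2
  n2 'bc': b→3
  n3 'bcb': ·  [P0 ends]
  n4 'c': b→5  [P1 ends]
  n5 'cb': ·  [P2 ends]

Failure links (BFS by depth):
  fail(1) 'b': from fail(0)=0 chase 'b': 0 ⇒ 0;  out=∅∪out(0)=∅
  fail(4) 'c': from fail(0)=0 chase 'c': 0 ⇒ 0;  out={1}∪out(0)={1}
  fail(2) 'bc': from fail(1)=0 chase 'c': 0 ⇒ 4;  out=∅∪out(4)={1}
  fail(5) 'cb': from fail(4)=0 chase 'b': 0 ⇒ 1;  out={2}∪out(1)={2}
  fail(3) 'bcb': from fail(2)=4 chase 'b': 4 ⇒ 5;  out={0}∪out(5)={0,2}

Scan:
i=0 'a': node 0→0
i=1 'b': node 0→1
i=2 'c': node 1→2  emit P1@[2:2]
i=3 'b': node 2→3  emit P0@[1:3],P2@[2:3]
i=4 'b': node 3→1 (fail-walked)
i=5 'b': node 1→1 (fail-walked)
i=6 'c': node 1→2  emit P1@[6:6]
i=7 'b': node 2→3  emit P0@[5:7],P2@[6:7]
i=8 'a': node 3→0 (fail-walked)
i=9 'b': node 0→1
i=10 'c': node 1→2  emit P1@[10:10]
i=11 'c': node 2→4 (fail-walked)  emit P1@[11:11]
i=12 'b': node 4→5  emit P2@[11:12]
i=13 'c': node 5→2 (fail-walked)  emit P1@[13:13]
i=14 'a': node 2→0 (fail-walked)
i=15 'c': node 0→4  emit P1@[15:15]
i=16 'c': node 4→4 (fail-walked)  emit P1@[16:16]
i=17 'b': node 4→5  emit P2@[16:17]
i=18 'c': node 5→2 (fail-walked)  emit P1@[18:18]
i=19 'b': node 2→3  emit P0@[17:19],P2@[18:19]
i=20 'c': node 3→2 (fail-walked)  emit P1@[20:20]
i=21 'b': node 2→3  emit P0@[19:21],P2@[20:21]
i=22 'c': node 3→2 (fail-walked)  emit P1@[22:22]
i=23 'b': node 2→3  emit P0@[21:23],P2@[22:23]
i=24 'b': node 3→1 (fail-walked)
i=25 'c': node 1→2  emit P1@[25:25]
i=26 'b': node 2→3  emit P0@[24:26],P2@[25:26]
i=27 'c': node 3→2 (fail-walked)  emit P1@[27:27]
i=28 'c': node 2→4 (fail-walked)  emit P1@[28:28]
i=29 'c': node 4→4 (fail-walked)  emit P1@[29:29]
i=30 'b': node 4→5  emit P2@[29:30]
i=31 'b': node 5→1 (fail-walked)
i=32 'b': node 1→1 (fail-walked)
i=33 'c': node 1→2  emit P1@[33:33]
i=34 'b': node 2→3  emit P0@[32:34],P2@[33:34]
i=35 'c': node 3→2 (fail-walked)  emit P1@[35:35]

Matches: [[2,1],[3,0],[3,2],[6,1],[7,0],[7,2],[10,1],[11,1],[12,2],[13,1],[15,1],[16,1],[17,2],[18,1],[19,0],[19,2],[20,1],[21,0],[21,2],[22,1],[23,0],[23,2],[25,1],[26,0],[26,2],[27,1],[28,1],[29,1],[30,2],[33,1],[34,0],[34,2],[35,1]]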